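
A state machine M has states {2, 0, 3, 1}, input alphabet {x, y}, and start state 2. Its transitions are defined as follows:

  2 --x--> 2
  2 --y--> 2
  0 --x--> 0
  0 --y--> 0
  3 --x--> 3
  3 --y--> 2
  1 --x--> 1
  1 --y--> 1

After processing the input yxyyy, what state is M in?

2 → 2 → 2 → 2 → 2 → 2

2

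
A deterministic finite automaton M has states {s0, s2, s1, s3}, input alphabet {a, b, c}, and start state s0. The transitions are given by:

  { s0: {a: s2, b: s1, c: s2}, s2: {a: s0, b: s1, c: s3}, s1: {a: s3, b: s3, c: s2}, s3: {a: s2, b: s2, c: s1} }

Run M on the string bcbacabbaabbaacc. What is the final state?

Trace: s0 -b-> s1 -c-> s2 -b-> s1 -a-> s3 -c-> s1 -a-> s3 -b-> s2 -b-> s1 -a-> s3 -a-> s2 -b-> s1 -b-> s3 -a-> s2 -a-> s0 -c-> s2 -c-> s3

s3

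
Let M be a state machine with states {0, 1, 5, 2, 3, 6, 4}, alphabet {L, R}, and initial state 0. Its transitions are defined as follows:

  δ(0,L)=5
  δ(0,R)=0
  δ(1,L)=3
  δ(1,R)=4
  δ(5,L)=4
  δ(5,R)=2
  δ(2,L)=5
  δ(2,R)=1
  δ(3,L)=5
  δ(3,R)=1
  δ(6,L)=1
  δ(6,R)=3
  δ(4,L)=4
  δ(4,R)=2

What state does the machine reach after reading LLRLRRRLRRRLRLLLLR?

2

0 → 5 → 4 → 2 → 5 → 2 → 1 → 4 → 4 → 2 → 1 → 4 → 4 → 2 → 5 → 4 → 4 → 4 → 2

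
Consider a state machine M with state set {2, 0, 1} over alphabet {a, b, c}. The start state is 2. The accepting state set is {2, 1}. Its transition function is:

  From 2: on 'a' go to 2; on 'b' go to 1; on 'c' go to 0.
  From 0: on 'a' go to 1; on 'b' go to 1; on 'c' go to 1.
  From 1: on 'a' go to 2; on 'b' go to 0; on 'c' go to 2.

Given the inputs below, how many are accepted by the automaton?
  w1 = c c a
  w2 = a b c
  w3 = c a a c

2

w1: 2 → 0 → 1 → 2  → end 2, accepted
w2: 2 → 2 → 1 → 2  → end 2, accepted
w3: 2 → 0 → 1 → 2 → 0  → end 0, rejected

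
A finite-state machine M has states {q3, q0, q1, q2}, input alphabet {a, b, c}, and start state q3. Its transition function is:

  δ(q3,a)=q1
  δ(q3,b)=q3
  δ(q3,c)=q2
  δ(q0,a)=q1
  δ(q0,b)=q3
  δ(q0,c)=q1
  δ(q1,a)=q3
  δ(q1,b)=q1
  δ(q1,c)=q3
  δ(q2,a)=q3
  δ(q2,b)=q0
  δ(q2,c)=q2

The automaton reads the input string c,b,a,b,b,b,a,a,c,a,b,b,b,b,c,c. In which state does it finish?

q2

start at q3
read 'c': q3 → q2
read 'b': q2 → q0
read 'a': q0 → q1
read 'b': q1 → q1
read 'b': q1 → q1
read 'b': q1 → q1
read 'a': q1 → q3
read 'a': q3 → q1
read 'c': q1 → q3
read 'a': q3 → q1
read 'b': q1 → q1
read 'b': q1 → q1
read 'b': q1 → q1
read 'b': q1 → q1
read 'c': q1 → q3
read 'c': q3 → q2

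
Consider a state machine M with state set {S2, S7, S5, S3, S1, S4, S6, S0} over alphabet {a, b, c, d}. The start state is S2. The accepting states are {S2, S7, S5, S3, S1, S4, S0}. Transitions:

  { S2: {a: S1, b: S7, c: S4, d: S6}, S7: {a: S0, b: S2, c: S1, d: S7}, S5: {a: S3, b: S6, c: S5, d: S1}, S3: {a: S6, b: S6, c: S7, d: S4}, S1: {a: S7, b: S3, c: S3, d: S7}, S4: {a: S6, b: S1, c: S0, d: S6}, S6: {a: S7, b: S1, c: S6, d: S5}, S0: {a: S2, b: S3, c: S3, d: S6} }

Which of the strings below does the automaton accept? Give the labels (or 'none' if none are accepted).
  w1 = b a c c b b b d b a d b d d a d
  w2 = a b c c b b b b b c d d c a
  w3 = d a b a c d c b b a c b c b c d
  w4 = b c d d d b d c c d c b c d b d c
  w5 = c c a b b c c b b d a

w1, w4, w5

w1: Trace: S2 -b-> S7 -a-> S0 -c-> S3 -c-> S7 -b-> S2 -b-> S7 -b-> S2 -d-> S6 -b-> S1 -a-> S7 -d-> S7 -b-> S2 -d-> S6 -d-> S5 -a-> S3 -d-> S4  → end S4, accepted
w2: Trace: S2 -a-> S1 -b-> S3 -c-> S7 -c-> S1 -b-> S3 -b-> S6 -b-> S1 -b-> S3 -b-> S6 -c-> S6 -d-> S5 -d-> S1 -c-> S3 -a-> S6  → end S6, rejected
w3: Trace: S2 -d-> S6 -a-> S7 -b-> S2 -a-> S1 -c-> S3 -d-> S4 -c-> S0 -b-> S3 -b-> S6 -a-> S7 -c-> S1 -b-> S3 -c-> S7 -b-> S2 -c-> S4 -d-> S6  → end S6, rejected
w4: Trace: S2 -b-> S7 -c-> S1 -d-> S7 -d-> S7 -d-> S7 -b-> S2 -d-> S6 -c-> S6 -c-> S6 -d-> S5 -c-> S5 -b-> S6 -c-> S6 -d-> S5 -b-> S6 -d-> S5 -c-> S5  → end S5, accepted
w5: Trace: S2 -c-> S4 -c-> S0 -a-> S2 -b-> S7 -b-> S2 -c-> S4 -c-> S0 -b-> S3 -b-> S6 -d-> S5 -a-> S3  → end S3, accepted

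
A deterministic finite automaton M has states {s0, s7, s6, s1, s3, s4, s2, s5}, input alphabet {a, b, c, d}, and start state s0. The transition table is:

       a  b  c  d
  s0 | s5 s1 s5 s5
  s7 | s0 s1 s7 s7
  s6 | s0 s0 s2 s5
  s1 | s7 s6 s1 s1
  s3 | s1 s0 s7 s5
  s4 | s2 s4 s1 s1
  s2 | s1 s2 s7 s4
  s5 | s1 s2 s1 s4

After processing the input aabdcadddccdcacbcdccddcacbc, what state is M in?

s7

Trace: s0 -a-> s5 -a-> s1 -b-> s6 -d-> s5 -c-> s1 -a-> s7 -d-> s7 -d-> s7 -d-> s7 -c-> s7 -c-> s7 -d-> s7 -c-> s7 -a-> s0 -c-> s5 -b-> s2 -c-> s7 -d-> s7 -c-> s7 -c-> s7 -d-> s7 -d-> s7 -c-> s7 -a-> s0 -c-> s5 -b-> s2 -c-> s7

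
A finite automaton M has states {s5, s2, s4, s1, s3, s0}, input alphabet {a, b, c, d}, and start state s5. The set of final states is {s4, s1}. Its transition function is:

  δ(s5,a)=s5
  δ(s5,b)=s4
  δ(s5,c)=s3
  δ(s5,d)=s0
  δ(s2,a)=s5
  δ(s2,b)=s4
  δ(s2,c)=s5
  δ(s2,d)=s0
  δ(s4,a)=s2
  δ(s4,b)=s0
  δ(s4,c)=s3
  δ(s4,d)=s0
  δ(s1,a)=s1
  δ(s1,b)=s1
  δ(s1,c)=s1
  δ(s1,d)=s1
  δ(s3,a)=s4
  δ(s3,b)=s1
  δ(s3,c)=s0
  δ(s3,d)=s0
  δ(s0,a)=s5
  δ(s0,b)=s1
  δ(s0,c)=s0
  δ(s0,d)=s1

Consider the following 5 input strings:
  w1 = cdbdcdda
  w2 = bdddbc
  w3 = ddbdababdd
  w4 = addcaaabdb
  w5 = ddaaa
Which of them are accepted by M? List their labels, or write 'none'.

w1: Trace: s5 -c-> s3 -d-> s0 -b-> s1 -d-> s1 -c-> s1 -d-> s1 -d-> s1 -a-> s1  → end s1, accepted
w2: Trace: s5 -b-> s4 -d-> s0 -d-> s1 -d-> s1 -b-> s1 -c-> s1  → end s1, accepted
w3: Trace: s5 -d-> s0 -d-> s1 -b-> s1 -d-> s1 -a-> s1 -b-> s1 -a-> s1 -b-> s1 -d-> s1 -d-> s1  → end s1, accepted
w4: Trace: s5 -a-> s5 -d-> s0 -d-> s1 -c-> s1 -a-> s1 -a-> s1 -a-> s1 -b-> s1 -d-> s1 -b-> s1  → end s1, accepted
w5: Trace: s5 -d-> s0 -d-> s1 -a-> s1 -a-> s1 -a-> s1  → end s1, accepted

w1, w2, w3, w4, w5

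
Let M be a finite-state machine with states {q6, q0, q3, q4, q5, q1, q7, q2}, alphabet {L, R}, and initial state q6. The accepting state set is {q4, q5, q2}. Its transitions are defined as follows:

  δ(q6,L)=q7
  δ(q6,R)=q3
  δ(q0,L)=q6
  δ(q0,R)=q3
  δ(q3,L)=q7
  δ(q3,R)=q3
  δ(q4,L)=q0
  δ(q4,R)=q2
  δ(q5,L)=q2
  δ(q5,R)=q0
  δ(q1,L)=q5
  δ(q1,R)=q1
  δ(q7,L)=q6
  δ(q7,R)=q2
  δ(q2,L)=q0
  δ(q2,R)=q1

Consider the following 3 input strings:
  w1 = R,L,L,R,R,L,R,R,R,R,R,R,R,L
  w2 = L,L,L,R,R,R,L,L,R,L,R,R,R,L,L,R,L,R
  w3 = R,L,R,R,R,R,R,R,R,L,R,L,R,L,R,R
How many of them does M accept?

2

w1:
  start at q6
  read 'R': q6 → q3
  read 'L': q3 → q7
  read 'L': q7 → q6
  read 'R': q6 → q3
  read 'R': q3 → q3
  read 'L': q3 → q7
  read 'R': q7 → q2
  read 'R': q2 → q1
  read 'R': q1 → q1
  read 'R': q1 → q1
  read 'R': q1 → q1
  read 'R': q1 → q1
  read 'R': q1 → q1
  read 'L': q1 → q5
  end q5, accepted
w2:
  start at q6
  read 'L': q6 → q7
  read 'L': q7 → q6
  read 'L': q6 → q7
  read 'R': q7 → q2
  read 'R': q2 → q1
  read 'R': q1 → q1
  read 'L': q1 → q5
  read 'L': q5 → q2
  read 'R': q2 → q1
  read 'L': q1 → q5
  read 'R': q5 → q0
  read 'R': q0 → q3
  read 'R': q3 → q3
  read 'L': q3 → q7
  read 'L': q7 → q6
  read 'R': q6 → q3
  read 'L': q3 → q7
  read 'R': q7 → q2
  end q2, accepted
w3:
  start at q6
  read 'R': q6 → q3
  read 'L': q3 → q7
  read 'R': q7 → q2
  read 'R': q2 → q1
  read 'R': q1 → q1
  read 'R': q1 → q1
  read 'R': q1 → q1
  read 'R': q1 → q1
  read 'R': q1 → q1
  read 'L': q1 → q5
  read 'R': q5 → q0
  read 'L': q0 → q6
  read 'R': q6 → q3
  read 'L': q3 → q7
  read 'R': q7 → q2
  read 'R': q2 → q1
  end q1, rejected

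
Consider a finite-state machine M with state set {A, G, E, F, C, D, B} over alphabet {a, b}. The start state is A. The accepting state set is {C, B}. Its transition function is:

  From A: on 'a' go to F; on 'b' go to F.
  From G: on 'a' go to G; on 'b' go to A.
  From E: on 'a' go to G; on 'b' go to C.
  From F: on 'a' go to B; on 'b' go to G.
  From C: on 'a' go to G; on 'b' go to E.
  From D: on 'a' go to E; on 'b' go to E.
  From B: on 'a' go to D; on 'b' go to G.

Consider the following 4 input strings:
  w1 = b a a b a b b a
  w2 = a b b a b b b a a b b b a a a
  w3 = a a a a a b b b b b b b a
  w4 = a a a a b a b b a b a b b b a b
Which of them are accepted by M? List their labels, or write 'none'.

w1: Trace: A -b-> F -a-> B -a-> D -b-> E -a-> G -b-> A -b-> F -a-> B  → end B, accepted
w2: Trace: A -a-> F -b-> G -b-> A -a-> F -b-> G -b-> A -b-> F -a-> B -a-> D -b-> E -b-> C -b-> E -a-> G -a-> G -a-> G  → end G, rejected
w3: Trace: A -a-> F -a-> B -a-> D -a-> E -a-> G -b-> A -b-> F -b-> G -b-> A -b-> F -b-> G -b-> A -a-> F  → end F, rejected
w4: Trace: A -a-> F -a-> B -a-> D -a-> E -b-> C -a-> G -b-> A -b-> F -a-> B -b-> G -a-> G -b-> A -b-> F -b-> G -a-> G -b-> A  → end A, rejected

w1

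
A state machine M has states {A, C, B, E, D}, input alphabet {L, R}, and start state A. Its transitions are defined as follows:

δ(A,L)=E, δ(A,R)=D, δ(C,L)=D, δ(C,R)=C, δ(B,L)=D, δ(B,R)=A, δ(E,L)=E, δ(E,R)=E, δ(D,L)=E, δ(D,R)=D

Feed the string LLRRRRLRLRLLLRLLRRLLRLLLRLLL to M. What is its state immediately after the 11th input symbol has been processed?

E

start at A
read 'L': A → E
read 'L': E → E
read 'R': E → E
read 'R': E → E
read 'R': E → E
read 'R': E → E
read 'L': E → E
read 'R': E → E
read 'L': E → E
read 'R': E → E
read 'L': E → E
After 11 symbols: E.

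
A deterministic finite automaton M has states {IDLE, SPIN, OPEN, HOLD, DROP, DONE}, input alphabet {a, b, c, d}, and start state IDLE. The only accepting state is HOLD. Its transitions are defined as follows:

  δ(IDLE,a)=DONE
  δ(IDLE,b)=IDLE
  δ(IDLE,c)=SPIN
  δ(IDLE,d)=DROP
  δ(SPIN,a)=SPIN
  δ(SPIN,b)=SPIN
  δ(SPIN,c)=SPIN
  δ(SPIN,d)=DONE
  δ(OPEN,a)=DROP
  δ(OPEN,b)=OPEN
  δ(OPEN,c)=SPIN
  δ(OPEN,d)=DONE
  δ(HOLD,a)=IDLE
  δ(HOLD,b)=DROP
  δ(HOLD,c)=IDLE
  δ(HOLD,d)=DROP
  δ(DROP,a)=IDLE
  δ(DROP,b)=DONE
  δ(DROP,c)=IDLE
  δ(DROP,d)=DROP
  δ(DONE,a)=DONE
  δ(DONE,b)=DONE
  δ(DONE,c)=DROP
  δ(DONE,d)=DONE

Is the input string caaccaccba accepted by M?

Trace: IDLE -c-> SPIN -a-> SPIN -a-> SPIN -c-> SPIN -c-> SPIN -a-> SPIN -c-> SPIN -c-> SPIN -b-> SPIN -a-> SPIN
End state SPIN is not accepting.

No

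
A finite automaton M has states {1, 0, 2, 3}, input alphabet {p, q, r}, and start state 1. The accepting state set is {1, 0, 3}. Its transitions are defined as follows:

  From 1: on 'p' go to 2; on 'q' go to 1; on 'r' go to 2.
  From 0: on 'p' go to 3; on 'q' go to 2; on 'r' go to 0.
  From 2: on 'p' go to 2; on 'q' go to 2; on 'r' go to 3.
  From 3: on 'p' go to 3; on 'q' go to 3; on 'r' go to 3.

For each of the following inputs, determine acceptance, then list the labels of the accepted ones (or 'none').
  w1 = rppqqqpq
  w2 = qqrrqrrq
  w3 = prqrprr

w2, w3

w1: 1 → 2 → 2 → 2 → 2 → 2 → 2 → 2 → 2  → end 2, rejected
w2: 1 → 1 → 1 → 2 → 3 → 3 → 3 → 3 → 3  → end 3, accepted
w3: 1 → 2 → 3 → 3 → 3 → 3 → 3 → 3  → end 3, accepted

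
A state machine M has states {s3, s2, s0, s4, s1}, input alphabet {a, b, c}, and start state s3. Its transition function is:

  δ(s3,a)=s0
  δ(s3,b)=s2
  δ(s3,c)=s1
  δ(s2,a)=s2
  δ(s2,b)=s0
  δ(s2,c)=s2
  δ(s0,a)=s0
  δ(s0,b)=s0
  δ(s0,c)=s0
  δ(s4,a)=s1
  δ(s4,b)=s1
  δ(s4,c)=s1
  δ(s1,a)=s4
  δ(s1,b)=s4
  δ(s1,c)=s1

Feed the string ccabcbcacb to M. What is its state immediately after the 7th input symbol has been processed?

s1

start at s3
read 'c': s3 → s1
read 'c': s1 → s1
read 'a': s1 → s4
read 'b': s4 → s1
read 'c': s1 → s1
read 'b': s1 → s4
read 'c': s4 → s1
After 7 symbols: s1.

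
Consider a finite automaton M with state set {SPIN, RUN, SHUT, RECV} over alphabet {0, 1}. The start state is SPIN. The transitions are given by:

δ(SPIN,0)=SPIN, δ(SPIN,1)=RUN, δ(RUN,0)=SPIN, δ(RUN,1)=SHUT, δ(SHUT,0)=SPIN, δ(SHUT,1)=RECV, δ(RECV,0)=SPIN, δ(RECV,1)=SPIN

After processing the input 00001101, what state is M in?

SPIN → SPIN → SPIN → SPIN → SPIN → RUN → SHUT → SPIN → RUN

RUN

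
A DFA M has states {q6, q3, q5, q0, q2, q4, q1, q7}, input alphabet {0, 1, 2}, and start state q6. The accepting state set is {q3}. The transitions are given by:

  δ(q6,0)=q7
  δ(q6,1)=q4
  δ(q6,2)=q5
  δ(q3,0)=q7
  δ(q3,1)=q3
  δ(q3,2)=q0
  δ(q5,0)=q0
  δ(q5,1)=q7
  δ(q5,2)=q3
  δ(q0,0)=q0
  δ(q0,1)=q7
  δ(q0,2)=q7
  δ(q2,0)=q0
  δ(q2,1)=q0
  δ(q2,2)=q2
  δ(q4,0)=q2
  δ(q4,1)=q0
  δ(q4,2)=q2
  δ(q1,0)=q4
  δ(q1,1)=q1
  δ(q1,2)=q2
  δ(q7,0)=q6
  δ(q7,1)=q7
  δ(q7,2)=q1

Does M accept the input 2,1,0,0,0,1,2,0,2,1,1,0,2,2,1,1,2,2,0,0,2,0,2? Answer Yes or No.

No

q6 → q5 → q7 → q6 → q7 → q6 → q4 → q2 → q0 → q7 → q7 → q7 → q6 → q5 → q3 → q3 → q3 → q0 → q7 → q6 → q7 → q1 → q4 → q2
End state q2 is not accepting.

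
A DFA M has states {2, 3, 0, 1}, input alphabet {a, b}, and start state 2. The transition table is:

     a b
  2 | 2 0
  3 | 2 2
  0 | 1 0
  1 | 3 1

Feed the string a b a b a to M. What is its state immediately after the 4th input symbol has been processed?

1

2 → 2 → 0 → 1 → 1
After 4 symbols: 1.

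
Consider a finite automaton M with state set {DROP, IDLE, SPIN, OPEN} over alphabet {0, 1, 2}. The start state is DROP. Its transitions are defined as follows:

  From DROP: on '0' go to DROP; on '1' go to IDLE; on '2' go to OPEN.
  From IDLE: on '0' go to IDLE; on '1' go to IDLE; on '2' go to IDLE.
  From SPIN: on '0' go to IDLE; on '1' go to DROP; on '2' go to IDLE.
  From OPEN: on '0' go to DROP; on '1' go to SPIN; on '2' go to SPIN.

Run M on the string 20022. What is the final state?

SPIN

DROP → OPEN → DROP → DROP → OPEN → SPIN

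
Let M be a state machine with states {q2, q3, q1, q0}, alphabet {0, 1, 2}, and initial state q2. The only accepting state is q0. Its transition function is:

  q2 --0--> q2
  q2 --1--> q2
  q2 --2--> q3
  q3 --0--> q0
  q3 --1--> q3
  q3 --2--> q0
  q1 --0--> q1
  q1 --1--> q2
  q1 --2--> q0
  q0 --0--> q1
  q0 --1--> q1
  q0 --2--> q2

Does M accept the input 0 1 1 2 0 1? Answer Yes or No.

q2 → q2 → q2 → q2 → q3 → q0 → q1
End state q1 is not accepting.

No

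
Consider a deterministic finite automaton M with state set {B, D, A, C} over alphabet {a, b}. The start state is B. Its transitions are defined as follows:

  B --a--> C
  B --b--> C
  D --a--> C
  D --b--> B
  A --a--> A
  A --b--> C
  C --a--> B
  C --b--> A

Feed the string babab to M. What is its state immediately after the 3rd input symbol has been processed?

C

B → C → B → C
After 3 symbols: C.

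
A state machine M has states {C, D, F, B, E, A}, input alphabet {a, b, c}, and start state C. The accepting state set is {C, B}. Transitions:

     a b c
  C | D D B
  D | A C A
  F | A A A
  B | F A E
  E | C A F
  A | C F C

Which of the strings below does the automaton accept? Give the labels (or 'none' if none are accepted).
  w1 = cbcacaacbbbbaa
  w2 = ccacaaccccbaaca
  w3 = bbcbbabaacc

w1:
  start at C
  read 'c': C → B
  read 'b': B → A
  read 'c': A → C
  read 'a': C → D
  read 'c': D → A
  read 'a': A → C
  read 'a': C → D
  read 'c': D → A
  read 'b': A → F
  read 'b': F → A
  read 'b': A → F
  read 'b': F → A
  read 'a': A → C
  read 'a': C → D
  end D, rejected
w2:
  start at C
  read 'c': C → B
  read 'c': B → E
  read 'a': E → C
  read 'c': C → B
  read 'a': B → F
  read 'a': F → A
  read 'c': A → C
  read 'c': C → B
  read 'c': B → E
  read 'c': E → F
  read 'b': F → A
  read 'a': A → C
  read 'a': C → D
  read 'c': D → A
  read 'a': A → C
  end C, accepted
w3:
  start at C
  read 'b': C → D
  read 'b': D → C
  read 'c': C → B
  read 'b': B → A
  read 'b': A → F
  read 'a': F → A
  read 'b': A → F
  read 'a': F → A
  read 'a': A → C
  read 'c': C → B
  read 'c': B → E
  end E, rejected

w2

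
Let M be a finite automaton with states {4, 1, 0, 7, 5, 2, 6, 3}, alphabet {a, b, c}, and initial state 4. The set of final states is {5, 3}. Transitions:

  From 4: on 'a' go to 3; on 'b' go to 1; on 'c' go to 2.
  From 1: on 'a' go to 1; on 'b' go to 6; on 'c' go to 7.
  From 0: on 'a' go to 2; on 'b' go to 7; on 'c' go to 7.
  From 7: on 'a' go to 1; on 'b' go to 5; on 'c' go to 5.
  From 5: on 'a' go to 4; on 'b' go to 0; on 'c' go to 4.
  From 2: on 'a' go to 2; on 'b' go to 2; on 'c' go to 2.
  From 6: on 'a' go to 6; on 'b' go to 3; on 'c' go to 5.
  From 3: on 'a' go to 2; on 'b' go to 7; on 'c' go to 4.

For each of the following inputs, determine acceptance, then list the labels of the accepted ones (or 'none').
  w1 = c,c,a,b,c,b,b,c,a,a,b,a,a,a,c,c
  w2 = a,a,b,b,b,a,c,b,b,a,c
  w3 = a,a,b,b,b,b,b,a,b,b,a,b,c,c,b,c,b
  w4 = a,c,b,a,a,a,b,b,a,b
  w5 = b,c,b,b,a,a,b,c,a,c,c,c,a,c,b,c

none

w1:
  start at 4
  read 'c': 4 → 2
  read 'c': 2 → 2
  read 'a': 2 → 2
  read 'b': 2 → 2
  read 'c': 2 → 2
  read 'b': 2 → 2
  read 'b': 2 → 2
  read 'c': 2 → 2
  read 'a': 2 → 2
  read 'a': 2 → 2
  read 'b': 2 → 2
  read 'a': 2 → 2
  read 'a': 2 → 2
  read 'a': 2 → 2
  read 'c': 2 → 2
  read 'c': 2 → 2
  end 2, rejected
w2:
  start at 4
  read 'a': 4 → 3
  read 'a': 3 → 2
  read 'b': 2 → 2
  read 'b': 2 → 2
  read 'b': 2 → 2
  read 'a': 2 → 2
  read 'c': 2 → 2
  read 'b': 2 → 2
  read 'b': 2 → 2
  read 'a': 2 → 2
  read 'c': 2 → 2
  end 2, rejected
w3:
  start at 4
  read 'a': 4 → 3
  read 'a': 3 → 2
  read 'b': 2 → 2
  read 'b': 2 → 2
  read 'b': 2 → 2
  read 'b': 2 → 2
  read 'b': 2 → 2
  read 'a': 2 → 2
  read 'b': 2 → 2
  read 'b': 2 → 2
  read 'a': 2 → 2
  read 'b': 2 → 2
  read 'c': 2 → 2
  read 'c': 2 → 2
  read 'b': 2 → 2
  read 'c': 2 → 2
  read 'b': 2 → 2
  end 2, rejected
w4:
  start at 4
  read 'a': 4 → 3
  read 'c': 3 → 4
  read 'b': 4 → 1
  read 'a': 1 → 1
  read 'a': 1 → 1
  read 'a': 1 → 1
  read 'b': 1 → 6
  read 'b': 6 → 3
  read 'a': 3 → 2
  read 'b': 2 → 2
  end 2, rejected
w5:
  start at 4
  read 'b': 4 → 1
  read 'c': 1 → 7
  read 'b': 7 → 5
  read 'b': 5 → 0
  read 'a': 0 → 2
  read 'a': 2 → 2
  read 'b': 2 → 2
  read 'c': 2 → 2
  read 'a': 2 → 2
  read 'c': 2 → 2
  read 'c': 2 → 2
  read 'c': 2 → 2
  read 'a': 2 → 2
  read 'c': 2 → 2
  read 'b': 2 → 2
  read 'c': 2 → 2
  end 2, rejected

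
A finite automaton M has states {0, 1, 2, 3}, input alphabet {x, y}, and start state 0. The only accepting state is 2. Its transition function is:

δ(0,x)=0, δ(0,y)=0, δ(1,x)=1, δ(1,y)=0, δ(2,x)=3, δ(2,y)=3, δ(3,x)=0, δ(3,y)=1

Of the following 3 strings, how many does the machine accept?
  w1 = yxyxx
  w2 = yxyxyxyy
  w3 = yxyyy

w1:
  start at 0
  read 'y': 0 → 0
  read 'x': 0 → 0
  read 'y': 0 → 0
  read 'x': 0 → 0
  read 'x': 0 → 0
  end 0, rejected
w2:
  start at 0
  read 'y': 0 → 0
  read 'x': 0 → 0
  read 'y': 0 → 0
  read 'x': 0 → 0
  read 'y': 0 → 0
  read 'x': 0 → 0
  read 'y': 0 → 0
  read 'y': 0 → 0
  end 0, rejected
w3:
  start at 0
  read 'y': 0 → 0
  read 'x': 0 → 0
  read 'y': 0 → 0
  read 'y': 0 → 0
  read 'y': 0 → 0
  end 0, rejected

0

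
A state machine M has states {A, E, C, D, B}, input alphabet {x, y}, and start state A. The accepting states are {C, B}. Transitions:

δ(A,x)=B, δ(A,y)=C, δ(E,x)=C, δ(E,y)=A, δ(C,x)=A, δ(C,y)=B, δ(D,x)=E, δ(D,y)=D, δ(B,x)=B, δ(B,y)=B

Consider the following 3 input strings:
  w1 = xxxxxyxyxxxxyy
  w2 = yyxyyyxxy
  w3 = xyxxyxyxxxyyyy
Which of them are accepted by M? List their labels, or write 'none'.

w1, w2, w3

w1: Trace: A -x-> B -x-> B -x-> B -x-> B -x-> B -y-> B -x-> B -y-> B -x-> B -x-> B -x-> B -x-> B -y-> B -y-> B  → end B, accepted
w2: Trace: A -y-> C -y-> B -x-> B -y-> B -y-> B -y-> B -x-> B -x-> B -y-> B  → end B, accepted
w3: Trace: A -x-> B -y-> B -x-> B -x-> B -y-> B -x-> B -y-> B -x-> B -x-> B -x-> B -y-> B -y-> B -y-> B -y-> B  → end B, accepted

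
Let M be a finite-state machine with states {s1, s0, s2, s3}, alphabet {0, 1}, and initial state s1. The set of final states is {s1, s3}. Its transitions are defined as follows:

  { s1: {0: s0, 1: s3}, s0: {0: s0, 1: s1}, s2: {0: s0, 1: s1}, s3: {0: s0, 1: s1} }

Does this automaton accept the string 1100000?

No

start at s1
read '1': s1 → s3
read '1': s3 → s1
read '0': s1 → s0
read '0': s0 → s0
read '0': s0 → s0
read '0': s0 → s0
read '0': s0 → s0
End state s0 is not accepting.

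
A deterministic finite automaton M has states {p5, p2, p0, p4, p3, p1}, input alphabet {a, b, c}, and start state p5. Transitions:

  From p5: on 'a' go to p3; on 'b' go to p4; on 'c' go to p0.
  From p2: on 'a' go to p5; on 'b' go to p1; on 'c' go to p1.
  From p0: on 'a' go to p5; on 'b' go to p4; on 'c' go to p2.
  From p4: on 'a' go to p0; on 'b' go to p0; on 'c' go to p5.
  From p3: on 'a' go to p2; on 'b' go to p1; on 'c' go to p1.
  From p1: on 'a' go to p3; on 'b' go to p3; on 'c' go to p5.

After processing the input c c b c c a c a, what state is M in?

p5

start at p5
read 'c': p5 → p0
read 'c': p0 → p2
read 'b': p2 → p1
read 'c': p1 → p5
read 'c': p5 → p0
read 'a': p0 → p5
read 'c': p5 → p0
read 'a': p0 → p5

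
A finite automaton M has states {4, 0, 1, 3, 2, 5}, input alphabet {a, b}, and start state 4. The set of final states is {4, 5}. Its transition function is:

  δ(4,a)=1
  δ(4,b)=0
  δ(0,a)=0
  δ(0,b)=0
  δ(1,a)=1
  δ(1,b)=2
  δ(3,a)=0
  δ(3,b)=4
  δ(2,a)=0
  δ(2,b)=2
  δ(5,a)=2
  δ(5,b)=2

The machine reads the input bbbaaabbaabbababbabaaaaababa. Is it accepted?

No

4 → 0 → 0 → 0 → 0 → 0 → 0 → 0 → 0 → 0 → 0 → 0 → 0 → 0 → 0 → 0 → 0 → 0 → 0 → 0 → 0 → 0 → 0 → 0 → 0 → 0 → 0 → 0 → 0
End state 0 is not accepting.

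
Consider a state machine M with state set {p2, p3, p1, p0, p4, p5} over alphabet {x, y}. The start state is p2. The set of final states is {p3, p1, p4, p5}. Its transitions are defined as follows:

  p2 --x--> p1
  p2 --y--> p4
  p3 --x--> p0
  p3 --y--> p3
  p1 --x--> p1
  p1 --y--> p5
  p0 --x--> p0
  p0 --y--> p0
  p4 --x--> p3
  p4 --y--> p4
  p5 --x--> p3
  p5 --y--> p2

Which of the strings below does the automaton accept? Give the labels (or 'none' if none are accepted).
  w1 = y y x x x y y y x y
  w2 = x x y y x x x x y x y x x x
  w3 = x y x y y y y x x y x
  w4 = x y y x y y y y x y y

w1: p2 → p4 → p4 → p3 → p0 → p0 → p0 → p0 → p0 → p0 → p0  → end p0, rejected
w2: p2 → p1 → p1 → p5 → p2 → p1 → p1 → p1 → p1 → p5 → p3 → p3 → p0 → p0 → p0  → end p0, rejected
w3: p2 → p1 → p5 → p3 → p3 → p3 → p3 → p3 → p0 → p0 → p0 → p0  → end p0, rejected
w4: p2 → p1 → p5 → p2 → p1 → p5 → p2 → p4 → p4 → p3 → p3 → p3  → end p3, accepted

w4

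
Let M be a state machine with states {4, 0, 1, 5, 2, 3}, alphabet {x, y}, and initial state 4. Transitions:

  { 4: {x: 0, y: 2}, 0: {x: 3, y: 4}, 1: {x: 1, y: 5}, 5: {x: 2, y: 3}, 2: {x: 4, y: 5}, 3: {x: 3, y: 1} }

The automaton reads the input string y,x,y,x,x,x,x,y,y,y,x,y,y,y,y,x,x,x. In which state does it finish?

1

4 → 2 → 4 → 2 → 4 → 0 → 3 → 3 → 1 → 5 → 3 → 3 → 1 → 5 → 3 → 1 → 1 → 1 → 1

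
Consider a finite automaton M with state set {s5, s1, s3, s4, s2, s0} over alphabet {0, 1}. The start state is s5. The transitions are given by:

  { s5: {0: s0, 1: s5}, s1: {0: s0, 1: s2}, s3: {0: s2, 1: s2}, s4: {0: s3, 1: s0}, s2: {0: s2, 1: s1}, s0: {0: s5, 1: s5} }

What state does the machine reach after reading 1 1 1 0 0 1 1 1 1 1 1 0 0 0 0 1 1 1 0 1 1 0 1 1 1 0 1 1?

s5

Trace: s5 -1-> s5 -1-> s5 -1-> s5 -0-> s0 -0-> s5 -1-> s5 -1-> s5 -1-> s5 -1-> s5 -1-> s5 -1-> s5 -0-> s0 -0-> s5 -0-> s0 -0-> s5 -1-> s5 -1-> s5 -1-> s5 -0-> s0 -1-> s5 -1-> s5 -0-> s0 -1-> s5 -1-> s5 -1-> s5 -0-> s0 -1-> s5 -1-> s5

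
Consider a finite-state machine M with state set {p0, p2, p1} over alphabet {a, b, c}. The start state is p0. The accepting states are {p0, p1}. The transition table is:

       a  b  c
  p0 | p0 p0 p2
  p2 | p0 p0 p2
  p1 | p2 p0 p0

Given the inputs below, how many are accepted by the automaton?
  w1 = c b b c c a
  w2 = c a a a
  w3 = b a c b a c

2

w1: Trace: p0 -c-> p2 -b-> p0 -b-> p0 -c-> p2 -c-> p2 -a-> p0  → end p0, accepted
w2: Trace: p0 -c-> p2 -a-> p0 -a-> p0 -a-> p0  → end p0, accepted
w3: Trace: p0 -b-> p0 -a-> p0 -c-> p2 -b-> p0 -a-> p0 -c-> p2  → end p2, rejected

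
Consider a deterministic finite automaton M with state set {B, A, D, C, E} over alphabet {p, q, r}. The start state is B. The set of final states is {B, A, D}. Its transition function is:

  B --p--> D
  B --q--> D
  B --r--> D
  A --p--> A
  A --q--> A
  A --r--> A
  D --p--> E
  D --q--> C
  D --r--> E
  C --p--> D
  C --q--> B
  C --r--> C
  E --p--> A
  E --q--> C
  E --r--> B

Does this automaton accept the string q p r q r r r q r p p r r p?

No

start at B
read 'q': B → D
read 'p': D → E
read 'r': E → B
read 'q': B → D
read 'r': D → E
read 'r': E → B
read 'r': B → D
read 'q': D → C
read 'r': C → C
read 'p': C → D
read 'p': D → E
read 'r': E → B
read 'r': B → D
read 'p': D → E
End state E is not accepting.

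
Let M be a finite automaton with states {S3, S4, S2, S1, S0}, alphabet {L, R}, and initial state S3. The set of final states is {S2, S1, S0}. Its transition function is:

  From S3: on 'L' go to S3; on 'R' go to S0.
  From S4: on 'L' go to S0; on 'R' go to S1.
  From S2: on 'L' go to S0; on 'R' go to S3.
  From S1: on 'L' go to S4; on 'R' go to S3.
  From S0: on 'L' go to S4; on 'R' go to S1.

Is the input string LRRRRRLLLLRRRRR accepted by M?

S3 → S3 → S0 → S1 → S3 → S0 → S1 → S4 → S0 → S4 → S0 → S1 → S3 → S0 → S1 → S3
End state S3 is not accepting.

No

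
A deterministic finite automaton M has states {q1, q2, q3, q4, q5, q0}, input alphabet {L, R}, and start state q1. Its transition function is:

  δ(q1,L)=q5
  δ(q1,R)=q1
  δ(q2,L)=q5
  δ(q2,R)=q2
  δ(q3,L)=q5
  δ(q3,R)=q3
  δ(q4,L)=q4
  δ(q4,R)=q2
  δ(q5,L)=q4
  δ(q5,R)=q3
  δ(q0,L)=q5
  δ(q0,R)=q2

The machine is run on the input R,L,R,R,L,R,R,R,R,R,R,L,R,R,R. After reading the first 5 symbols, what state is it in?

q1 → q1 → q5 → q3 → q3 → q5
After 5 symbols: q5.

q5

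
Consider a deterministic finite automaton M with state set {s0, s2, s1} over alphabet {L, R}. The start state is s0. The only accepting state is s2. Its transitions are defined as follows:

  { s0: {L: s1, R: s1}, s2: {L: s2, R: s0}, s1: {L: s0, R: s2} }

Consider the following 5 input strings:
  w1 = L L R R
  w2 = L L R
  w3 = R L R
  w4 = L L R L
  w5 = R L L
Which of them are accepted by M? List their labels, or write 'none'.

w1

w1: s0 → s1 → s0 → s1 → s2  → end s2, accepted
w2: s0 → s1 → s0 → s1  → end s1, rejected
w3: s0 → s1 → s0 → s1  → end s1, rejected
w4: s0 → s1 → s0 → s1 → s0  → end s0, rejected
w5: s0 → s1 → s0 → s1  → end s1, rejected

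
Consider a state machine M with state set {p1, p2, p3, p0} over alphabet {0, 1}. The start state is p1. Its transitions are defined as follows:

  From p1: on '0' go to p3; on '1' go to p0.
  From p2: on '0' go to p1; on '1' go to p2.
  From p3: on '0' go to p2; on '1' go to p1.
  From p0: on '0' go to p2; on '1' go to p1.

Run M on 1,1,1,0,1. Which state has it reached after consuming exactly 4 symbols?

start at p1
read '1': p1 → p0
read '1': p0 → p1
read '1': p1 → p0
read '0': p0 → p2
After 4 symbols: p2.

p2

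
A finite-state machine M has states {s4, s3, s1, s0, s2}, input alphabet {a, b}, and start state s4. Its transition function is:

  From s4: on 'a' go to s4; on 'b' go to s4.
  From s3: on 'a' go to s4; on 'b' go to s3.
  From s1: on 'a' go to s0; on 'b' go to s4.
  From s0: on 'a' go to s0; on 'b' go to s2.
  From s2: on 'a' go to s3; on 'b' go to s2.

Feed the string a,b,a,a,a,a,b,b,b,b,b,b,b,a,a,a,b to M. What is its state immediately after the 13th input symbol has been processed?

s4

Trace: s4 -a-> s4 -b-> s4 -a-> s4 -a-> s4 -a-> s4 -a-> s4 -b-> s4 -b-> s4 -b-> s4 -b-> s4 -b-> s4 -b-> s4 -b-> s4
After 13 symbols: s4.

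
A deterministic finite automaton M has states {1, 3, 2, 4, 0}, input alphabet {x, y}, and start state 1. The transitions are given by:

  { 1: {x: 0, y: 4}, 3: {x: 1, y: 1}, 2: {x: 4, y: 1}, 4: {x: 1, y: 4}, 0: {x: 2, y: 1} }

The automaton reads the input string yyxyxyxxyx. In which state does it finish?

0

1 → 4 → 4 → 1 → 4 → 1 → 4 → 1 → 0 → 1 → 0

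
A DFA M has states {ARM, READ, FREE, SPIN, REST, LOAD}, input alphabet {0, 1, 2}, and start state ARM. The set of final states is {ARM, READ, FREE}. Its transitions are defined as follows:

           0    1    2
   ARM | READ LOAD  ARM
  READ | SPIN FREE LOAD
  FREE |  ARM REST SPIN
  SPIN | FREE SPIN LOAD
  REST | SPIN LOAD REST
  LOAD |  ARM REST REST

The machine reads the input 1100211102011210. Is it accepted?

Trace: ARM -1-> LOAD -1-> REST -0-> SPIN -0-> FREE -2-> SPIN -1-> SPIN -1-> SPIN -1-> SPIN -0-> FREE -2-> SPIN -0-> FREE -1-> REST -1-> LOAD -2-> REST -1-> LOAD -0-> ARM
End state ARM is accepting.

Yes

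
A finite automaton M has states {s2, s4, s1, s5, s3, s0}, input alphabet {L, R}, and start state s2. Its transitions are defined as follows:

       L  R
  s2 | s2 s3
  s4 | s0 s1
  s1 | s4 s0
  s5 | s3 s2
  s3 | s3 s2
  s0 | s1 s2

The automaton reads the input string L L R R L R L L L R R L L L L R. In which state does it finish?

start at s2
read 'L': s2 → s2
read 'L': s2 → s2
read 'R': s2 → s3
read 'R': s3 → s2
read 'L': s2 → s2
read 'R': s2 → s3
read 'L': s3 → s3
read 'L': s3 → s3
read 'L': s3 → s3
read 'R': s3 → s2
read 'R': s2 → s3
read 'L': s3 → s3
read 'L': s3 → s3
read 'L': s3 → s3
read 'L': s3 → s3
read 'R': s3 → s2

s2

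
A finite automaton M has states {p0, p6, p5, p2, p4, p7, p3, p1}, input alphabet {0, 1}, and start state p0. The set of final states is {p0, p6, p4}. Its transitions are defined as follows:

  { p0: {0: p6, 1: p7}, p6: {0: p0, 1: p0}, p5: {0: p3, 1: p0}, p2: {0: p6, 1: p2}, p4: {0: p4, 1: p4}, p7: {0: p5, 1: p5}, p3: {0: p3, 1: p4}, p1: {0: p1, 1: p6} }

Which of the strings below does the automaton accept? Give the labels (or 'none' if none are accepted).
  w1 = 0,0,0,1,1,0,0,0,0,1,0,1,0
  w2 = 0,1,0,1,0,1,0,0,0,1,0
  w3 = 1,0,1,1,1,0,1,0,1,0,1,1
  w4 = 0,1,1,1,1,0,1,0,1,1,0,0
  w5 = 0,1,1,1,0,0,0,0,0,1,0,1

w1, w2, w3, w5

w1: Trace: p0 -0-> p6 -0-> p0 -0-> p6 -1-> p0 -1-> p7 -0-> p5 -0-> p3 -0-> p3 -0-> p3 -1-> p4 -0-> p4 -1-> p4 -0-> p4  → end p4, accepted
w2: Trace: p0 -0-> p6 -1-> p0 -0-> p6 -1-> p0 -0-> p6 -1-> p0 -0-> p6 -0-> p0 -0-> p6 -1-> p0 -0-> p6  → end p6, accepted
w3: Trace: p0 -1-> p7 -0-> p5 -1-> p0 -1-> p7 -1-> p5 -0-> p3 -1-> p4 -0-> p4 -1-> p4 -0-> p4 -1-> p4 -1-> p4  → end p4, accepted
w4: Trace: p0 -0-> p6 -1-> p0 -1-> p7 -1-> p5 -1-> p0 -0-> p6 -1-> p0 -0-> p6 -1-> p0 -1-> p7 -0-> p5 -0-> p3  → end p3, rejected
w5: Trace: p0 -0-> p6 -1-> p0 -1-> p7 -1-> p5 -0-> p3 -0-> p3 -0-> p3 -0-> p3 -0-> p3 -1-> p4 -0-> p4 -1-> p4  → end p4, accepted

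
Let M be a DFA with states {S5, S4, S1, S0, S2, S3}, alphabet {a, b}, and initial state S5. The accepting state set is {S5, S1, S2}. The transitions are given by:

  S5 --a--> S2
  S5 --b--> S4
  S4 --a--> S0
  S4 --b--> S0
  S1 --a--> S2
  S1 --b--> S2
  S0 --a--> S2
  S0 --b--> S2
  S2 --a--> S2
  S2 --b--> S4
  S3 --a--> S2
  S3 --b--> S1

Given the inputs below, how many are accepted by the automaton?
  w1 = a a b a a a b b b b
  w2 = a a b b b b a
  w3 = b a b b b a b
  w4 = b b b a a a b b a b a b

1

w1: S5 → S2 → S2 → S4 → S0 → S2 → S2 → S4 → S0 → S2 → S4  → end S4, rejected
w2: S5 → S2 → S2 → S4 → S0 → S2 → S4 → S0  → end S0, rejected
w3: S5 → S4 → S0 → S2 → S4 → S0 → S2 → S4  → end S4, rejected
w4: S5 → S4 → S0 → S2 → S2 → S2 → S2 → S4 → S0 → S2 → S4 → S0 → S2  → end S2, accepted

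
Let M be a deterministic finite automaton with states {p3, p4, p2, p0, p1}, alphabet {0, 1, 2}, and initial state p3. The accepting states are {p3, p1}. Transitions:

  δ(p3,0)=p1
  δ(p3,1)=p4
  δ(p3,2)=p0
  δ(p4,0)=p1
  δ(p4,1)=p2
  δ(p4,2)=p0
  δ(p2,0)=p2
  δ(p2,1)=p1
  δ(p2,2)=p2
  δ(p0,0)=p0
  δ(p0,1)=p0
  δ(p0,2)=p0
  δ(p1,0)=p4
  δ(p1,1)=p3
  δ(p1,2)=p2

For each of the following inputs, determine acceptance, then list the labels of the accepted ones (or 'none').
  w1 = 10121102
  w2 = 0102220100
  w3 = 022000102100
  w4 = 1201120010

w2

w1: Trace: p3 -1-> p4 -0-> p1 -1-> p3 -2-> p0 -1-> p0 -1-> p0 -0-> p0 -2-> p0  → end p0, rejected
w2: Trace: p3 -0-> p1 -1-> p3 -0-> p1 -2-> p2 -2-> p2 -2-> p2 -0-> p2 -1-> p1 -0-> p4 -0-> p1  → end p1, accepted
w3: Trace: p3 -0-> p1 -2-> p2 -2-> p2 -0-> p2 -0-> p2 -0-> p2 -1-> p1 -0-> p4 -2-> p0 -1-> p0 -0-> p0 -0-> p0  → end p0, rejected
w4: Trace: p3 -1-> p4 -2-> p0 -0-> p0 -1-> p0 -1-> p0 -2-> p0 -0-> p0 -0-> p0 -1-> p0 -0-> p0  → end p0, rejected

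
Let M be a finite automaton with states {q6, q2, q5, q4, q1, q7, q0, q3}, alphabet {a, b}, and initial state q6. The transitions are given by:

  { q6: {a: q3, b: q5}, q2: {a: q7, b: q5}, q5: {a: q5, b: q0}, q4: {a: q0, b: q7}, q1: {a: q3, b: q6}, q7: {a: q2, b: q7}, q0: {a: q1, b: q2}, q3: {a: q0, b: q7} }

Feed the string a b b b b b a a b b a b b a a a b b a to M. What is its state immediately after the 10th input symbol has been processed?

q7

start at q6
read 'a': q6 → q3
read 'b': q3 → q7
read 'b': q7 → q7
read 'b': q7 → q7
read 'b': q7 → q7
read 'b': q7 → q7
read 'a': q7 → q2
read 'a': q2 → q7
read 'b': q7 → q7
read 'b': q7 → q7
After 10 symbols: q7.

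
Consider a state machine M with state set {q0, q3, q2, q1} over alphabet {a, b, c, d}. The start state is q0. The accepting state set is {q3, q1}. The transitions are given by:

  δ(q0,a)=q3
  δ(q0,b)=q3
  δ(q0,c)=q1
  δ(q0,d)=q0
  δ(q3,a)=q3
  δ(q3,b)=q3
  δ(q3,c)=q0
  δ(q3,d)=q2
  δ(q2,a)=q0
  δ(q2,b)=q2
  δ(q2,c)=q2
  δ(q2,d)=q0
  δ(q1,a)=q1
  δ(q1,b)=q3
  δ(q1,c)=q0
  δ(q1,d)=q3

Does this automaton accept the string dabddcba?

start at q0
read 'd': q0 → q0
read 'a': q0 → q3
read 'b': q3 → q3
read 'd': q3 → q2
read 'd': q2 → q0
read 'c': q0 → q1
read 'b': q1 → q3
read 'a': q3 → q3
End state q3 is accepting.

Yes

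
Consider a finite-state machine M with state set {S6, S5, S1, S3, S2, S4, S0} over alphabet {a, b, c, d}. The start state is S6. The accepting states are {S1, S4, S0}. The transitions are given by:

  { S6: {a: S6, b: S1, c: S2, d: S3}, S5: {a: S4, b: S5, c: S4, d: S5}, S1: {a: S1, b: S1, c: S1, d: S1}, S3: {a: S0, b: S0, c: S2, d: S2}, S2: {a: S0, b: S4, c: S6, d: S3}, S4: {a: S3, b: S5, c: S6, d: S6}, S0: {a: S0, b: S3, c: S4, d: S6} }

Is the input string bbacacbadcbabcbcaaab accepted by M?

Yes

S6 → S1 → S1 → S1 → S1 → S1 → S1 → S1 → S1 → S1 → S1 → S1 → S1 → S1 → S1 → S1 → S1 → S1 → S1 → S1 → S1
End state S1 is accepting.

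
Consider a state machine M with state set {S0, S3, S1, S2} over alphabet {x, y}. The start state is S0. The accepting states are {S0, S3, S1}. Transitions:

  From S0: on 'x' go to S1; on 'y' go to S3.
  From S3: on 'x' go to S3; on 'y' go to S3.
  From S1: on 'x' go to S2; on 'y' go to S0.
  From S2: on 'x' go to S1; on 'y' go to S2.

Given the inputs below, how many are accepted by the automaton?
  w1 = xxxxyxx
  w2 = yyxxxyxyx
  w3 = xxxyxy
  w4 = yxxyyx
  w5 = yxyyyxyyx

4

w1:
  start at S0
  read 'x': S0 → S1
  read 'x': S1 → S2
  read 'x': S2 → S1
  read 'x': S1 → S2
  read 'y': S2 → S2
  read 'x': S2 → S1
  read 'x': S1 → S2
  end S2, rejected
w2:
  start at S0
  read 'y': S0 → S3
  read 'y': S3 → S3
  read 'x': S3 → S3
  read 'x': S3 → S3
  read 'x': S3 → S3
  read 'y': S3 → S3
  read 'x': S3 → S3
  read 'y': S3 → S3
  read 'x': S3 → S3
  end S3, accepted
w3:
  start at S0
  read 'x': S0 → S1
  read 'x': S1 → S2
  read 'x': S2 → S1
  read 'y': S1 → S0
  read 'x': S0 → S1
  read 'y': S1 → S0
  end S0, accepted
w4:
  start at S0
  read 'y': S0 → S3
  read 'x': S3 → S3
  read 'x': S3 → S3
  read 'y': S3 → S3
  read 'y': S3 → S3
  read 'x': S3 → S3
  end S3, accepted
w5:
  start at S0
  read 'y': S0 → S3
  read 'x': S3 → S3
  read 'y': S3 → S3
  read 'y': S3 → S3
  read 'y': S3 → S3
  read 'x': S3 → S3
  read 'y': S3 → S3
  read 'y': S3 → S3
  read 'x': S3 → S3
  end S3, accepted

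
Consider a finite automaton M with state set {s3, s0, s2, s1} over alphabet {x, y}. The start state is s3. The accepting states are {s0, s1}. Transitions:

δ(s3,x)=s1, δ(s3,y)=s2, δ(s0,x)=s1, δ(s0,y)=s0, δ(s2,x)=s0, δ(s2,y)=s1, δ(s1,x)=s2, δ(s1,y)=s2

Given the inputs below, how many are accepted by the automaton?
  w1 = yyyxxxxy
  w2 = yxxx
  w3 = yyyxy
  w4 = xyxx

3

w1:
  start at s3
  read 'y': s3 → s2
  read 'y': s2 → s1
  read 'y': s1 → s2
  read 'x': s2 → s0
  read 'x': s0 → s1
  read 'x': s1 → s2
  read 'x': s2 → s0
  read 'y': s0 → s0
  end s0, accepted
w2:
  start at s3
  read 'y': s3 → s2
  read 'x': s2 → s0
  read 'x': s0 → s1
  read 'x': s1 → s2
  end s2, rejected
w3:
  start at s3
  read 'y': s3 → s2
  read 'y': s2 → s1
  read 'y': s1 → s2
  read 'x': s2 → s0
  read 'y': s0 → s0
  end s0, accepted
w4:
  start at s3
  read 'x': s3 → s1
  read 'y': s1 → s2
  read 'x': s2 → s0
  read 'x': s0 → s1
  end s1, accepted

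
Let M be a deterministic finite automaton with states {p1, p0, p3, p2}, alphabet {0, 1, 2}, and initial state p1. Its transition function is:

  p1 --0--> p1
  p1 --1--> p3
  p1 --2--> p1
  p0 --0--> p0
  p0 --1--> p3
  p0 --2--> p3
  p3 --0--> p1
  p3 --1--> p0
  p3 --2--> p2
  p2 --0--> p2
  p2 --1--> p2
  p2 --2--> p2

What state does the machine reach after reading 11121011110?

p2

start at p1
read '1': p1 → p3
read '1': p3 → p0
read '1': p0 → p3
read '2': p3 → p2
read '1': p2 → p2
read '0': p2 → p2
read '1': p2 → p2
read '1': p2 → p2
read '1': p2 → p2
read '1': p2 → p2
read '0': p2 → p2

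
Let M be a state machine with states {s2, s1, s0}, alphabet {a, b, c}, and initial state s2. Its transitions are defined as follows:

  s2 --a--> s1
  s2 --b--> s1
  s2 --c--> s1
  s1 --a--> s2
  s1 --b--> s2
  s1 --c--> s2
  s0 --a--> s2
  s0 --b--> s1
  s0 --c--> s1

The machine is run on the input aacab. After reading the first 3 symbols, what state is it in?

s1

start at s2
read 'a': s2 → s1
read 'a': s1 → s2
read 'c': s2 → s1
After 3 symbols: s1.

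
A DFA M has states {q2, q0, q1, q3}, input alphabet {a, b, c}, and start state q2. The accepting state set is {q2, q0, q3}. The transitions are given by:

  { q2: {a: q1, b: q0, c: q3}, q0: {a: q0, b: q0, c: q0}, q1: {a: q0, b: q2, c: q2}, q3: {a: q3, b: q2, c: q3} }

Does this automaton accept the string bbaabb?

q2 → q0 → q0 → q0 → q0 → q0 → q0
End state q0 is accepting.

Yes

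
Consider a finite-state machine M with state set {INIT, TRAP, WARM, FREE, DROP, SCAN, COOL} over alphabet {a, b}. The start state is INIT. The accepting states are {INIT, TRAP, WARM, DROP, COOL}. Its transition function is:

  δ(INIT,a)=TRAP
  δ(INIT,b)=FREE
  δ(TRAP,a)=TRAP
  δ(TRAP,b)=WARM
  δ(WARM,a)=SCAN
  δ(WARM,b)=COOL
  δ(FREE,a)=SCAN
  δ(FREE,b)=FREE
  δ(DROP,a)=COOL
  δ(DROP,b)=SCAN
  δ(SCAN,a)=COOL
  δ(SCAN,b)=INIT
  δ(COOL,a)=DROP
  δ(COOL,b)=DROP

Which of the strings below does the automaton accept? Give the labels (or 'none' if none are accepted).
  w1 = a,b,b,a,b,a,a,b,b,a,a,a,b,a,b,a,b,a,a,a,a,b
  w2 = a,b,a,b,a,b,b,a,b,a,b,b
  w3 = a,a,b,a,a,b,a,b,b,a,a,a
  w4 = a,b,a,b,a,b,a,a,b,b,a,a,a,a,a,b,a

w1, w3, w4

w1: Trace: INIT -a-> TRAP -b-> WARM -b-> COOL -a-> DROP -b-> SCAN -a-> COOL -a-> DROP -b-> SCAN -b-> INIT -a-> TRAP -a-> TRAP -a-> TRAP -b-> WARM -a-> SCAN -b-> INIT -a-> TRAP -b-> WARM -a-> SCAN -a-> COOL -a-> DROP -a-> COOL -b-> DROP  → end DROP, accepted
w2: Trace: INIT -a-> TRAP -b-> WARM -a-> SCAN -b-> INIT -a-> TRAP -b-> WARM -b-> COOL -a-> DROP -b-> SCAN -a-> COOL -b-> DROP -b-> SCAN  → end SCAN, rejected
w3: Trace: INIT -a-> TRAP -a-> TRAP -b-> WARM -a-> SCAN -a-> COOL -b-> DROP -a-> COOL -b-> DROP -b-> SCAN -a-> COOL -a-> DROP -a-> COOL  → end COOL, accepted
w4: Trace: INIT -a-> TRAP -b-> WARM -a-> SCAN -b-> INIT -a-> TRAP -b-> WARM -a-> SCAN -a-> COOL -b-> DROP -b-> SCAN -a-> COOL -a-> DROP -a-> COOL -a-> DROP -a-> COOL -b-> DROP -a-> COOL  → end COOL, accepted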